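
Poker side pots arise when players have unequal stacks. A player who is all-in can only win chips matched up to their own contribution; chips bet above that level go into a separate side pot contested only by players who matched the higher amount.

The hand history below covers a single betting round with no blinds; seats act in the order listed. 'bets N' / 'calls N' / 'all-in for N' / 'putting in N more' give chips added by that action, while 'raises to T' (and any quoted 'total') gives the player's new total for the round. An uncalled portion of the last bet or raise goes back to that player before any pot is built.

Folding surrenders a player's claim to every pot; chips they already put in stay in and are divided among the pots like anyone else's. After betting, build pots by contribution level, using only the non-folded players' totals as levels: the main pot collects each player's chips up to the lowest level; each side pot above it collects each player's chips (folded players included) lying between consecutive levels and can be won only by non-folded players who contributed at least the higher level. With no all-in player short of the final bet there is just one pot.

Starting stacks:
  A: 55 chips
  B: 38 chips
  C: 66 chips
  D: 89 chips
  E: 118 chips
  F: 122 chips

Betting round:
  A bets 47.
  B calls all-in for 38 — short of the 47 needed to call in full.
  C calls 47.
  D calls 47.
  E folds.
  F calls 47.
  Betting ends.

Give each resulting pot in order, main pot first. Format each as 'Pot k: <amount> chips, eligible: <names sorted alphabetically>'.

Contributions: A=47, B=38, C=47, D=47, F=47
Folded: E
Pot levels (distinct totals of non-folded players): 38, 47
Layer 1-38: 38 each from A, B, C, D, F = 38*5 = 190 chips; eligible A, B, C, D, F
Layer 39-47: 9 each from A, C, D, F = 9*4 = 36 chips; eligible A, C, D, F

Pot 1: 190 chips, eligible: A, B, C, D, F
Pot 2: 36 chips, eligible: A, C, D, F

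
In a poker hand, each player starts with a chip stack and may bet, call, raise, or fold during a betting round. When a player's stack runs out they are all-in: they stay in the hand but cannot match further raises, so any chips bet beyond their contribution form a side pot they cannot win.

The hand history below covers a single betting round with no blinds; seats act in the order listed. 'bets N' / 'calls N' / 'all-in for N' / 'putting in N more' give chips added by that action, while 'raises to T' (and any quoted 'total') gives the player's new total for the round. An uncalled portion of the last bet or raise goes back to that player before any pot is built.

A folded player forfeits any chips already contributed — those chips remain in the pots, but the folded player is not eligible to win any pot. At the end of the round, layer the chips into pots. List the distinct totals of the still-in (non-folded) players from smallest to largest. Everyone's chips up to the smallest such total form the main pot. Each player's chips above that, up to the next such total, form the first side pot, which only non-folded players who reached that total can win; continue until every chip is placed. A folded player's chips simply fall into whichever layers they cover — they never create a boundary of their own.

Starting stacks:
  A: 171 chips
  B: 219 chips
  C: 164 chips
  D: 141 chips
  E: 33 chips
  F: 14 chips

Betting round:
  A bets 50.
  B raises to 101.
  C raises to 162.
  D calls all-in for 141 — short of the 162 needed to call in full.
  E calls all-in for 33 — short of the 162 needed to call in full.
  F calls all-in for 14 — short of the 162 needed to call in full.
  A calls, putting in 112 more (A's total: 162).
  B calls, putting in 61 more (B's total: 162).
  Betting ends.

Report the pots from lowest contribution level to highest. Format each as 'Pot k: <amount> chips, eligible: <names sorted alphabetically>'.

Contributions: A=162, B=162, C=162, D=141, E=33, F=14
Pot levels (distinct totals of non-folded players): 14, 33, 141, 162
Layer 1-14: 14 each from A, B, C, D, E, F = 14*6 = 84 chips; eligible A, B, C, D, E, F
Layer 15-33: 19 each from A, B, C, D, E = 19*5 = 95 chips; eligible A, B, C, D, E
Layer 34-141: 108 each from A, B, C, D = 108*4 = 432 chips; eligible A, B, C, D
Layer 142-162: 21 each from A, B, C = 21*3 = 63 chips; eligible A, B, C

Pot 1: 84 chips, eligible: A, B, C, D, E, F
Pot 2: 95 chips, eligible: A, B, C, D, E
Pot 3: 432 chips, eligible: A, B, C, D
Pot 4: 63 chips, eligible: A, B, C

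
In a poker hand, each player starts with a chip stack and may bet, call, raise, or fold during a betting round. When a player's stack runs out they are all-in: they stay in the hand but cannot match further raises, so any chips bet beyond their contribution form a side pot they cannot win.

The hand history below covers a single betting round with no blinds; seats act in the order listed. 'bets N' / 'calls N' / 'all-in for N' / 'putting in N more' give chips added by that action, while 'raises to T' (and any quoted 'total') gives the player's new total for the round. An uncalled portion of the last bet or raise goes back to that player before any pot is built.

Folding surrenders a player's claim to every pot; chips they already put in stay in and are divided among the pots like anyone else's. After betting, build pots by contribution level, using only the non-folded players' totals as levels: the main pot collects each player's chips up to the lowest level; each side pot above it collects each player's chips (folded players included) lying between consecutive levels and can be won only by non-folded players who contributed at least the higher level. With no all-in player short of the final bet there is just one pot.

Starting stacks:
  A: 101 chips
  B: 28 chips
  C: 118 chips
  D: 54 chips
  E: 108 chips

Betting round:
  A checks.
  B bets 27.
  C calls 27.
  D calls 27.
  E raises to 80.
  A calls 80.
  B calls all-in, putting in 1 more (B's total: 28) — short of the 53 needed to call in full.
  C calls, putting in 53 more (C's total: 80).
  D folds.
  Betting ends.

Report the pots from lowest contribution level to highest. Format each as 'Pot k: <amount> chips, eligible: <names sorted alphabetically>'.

Contributions: A=80, B=28, C=80, D=27, E=80
Folded: D
Pot levels (distinct totals of non-folded players): 28, 80
Layer 1-28: A 28 + B 28 + C 28 + D 27 + E 28 = 139 chips; eligible A, B, C, E
Layer 29-80: 52 each from A, C, E = 52*3 = 156 chips; eligible A, C, E

Pot 1: 139 chips, eligible: A, B, C, E
Pot 2: 156 chips, eligible: A, C, E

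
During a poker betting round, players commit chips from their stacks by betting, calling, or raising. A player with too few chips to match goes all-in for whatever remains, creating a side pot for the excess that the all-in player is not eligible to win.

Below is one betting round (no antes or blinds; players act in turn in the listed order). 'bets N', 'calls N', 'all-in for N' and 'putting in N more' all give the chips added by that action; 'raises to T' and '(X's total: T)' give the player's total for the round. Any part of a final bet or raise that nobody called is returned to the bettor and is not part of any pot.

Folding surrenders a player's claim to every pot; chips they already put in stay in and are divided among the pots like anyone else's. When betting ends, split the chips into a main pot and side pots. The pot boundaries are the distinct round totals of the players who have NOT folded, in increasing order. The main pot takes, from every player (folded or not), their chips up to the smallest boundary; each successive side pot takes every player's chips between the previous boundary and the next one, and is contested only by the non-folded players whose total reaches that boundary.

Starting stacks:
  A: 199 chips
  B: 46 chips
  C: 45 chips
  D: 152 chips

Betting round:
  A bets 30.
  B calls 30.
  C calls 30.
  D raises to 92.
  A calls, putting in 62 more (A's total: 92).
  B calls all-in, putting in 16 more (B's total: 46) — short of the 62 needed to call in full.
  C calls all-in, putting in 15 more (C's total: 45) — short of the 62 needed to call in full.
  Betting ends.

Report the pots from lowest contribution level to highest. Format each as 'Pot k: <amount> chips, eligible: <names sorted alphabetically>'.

Contributions: A=92, B=46, C=45, D=92
Pot levels (distinct totals of non-folded players): 45, 46, 92
Layer 1-45: 45 each from A, B, C, D = 45*4 = 180 chips; eligible A, B, C, D
Layer 46-46: 1 each from A, B, D = 1*3 = 3 chips; eligible A, B, D
Layer 47-92: 46 each from A, D = 46*2 = 92 chips; eligible A, D

Pot 1: 180 chips, eligible: A, B, C, D
Pot 2: 3 chips, eligible: A, B, D
Pot 3: 92 chips, eligible: A, D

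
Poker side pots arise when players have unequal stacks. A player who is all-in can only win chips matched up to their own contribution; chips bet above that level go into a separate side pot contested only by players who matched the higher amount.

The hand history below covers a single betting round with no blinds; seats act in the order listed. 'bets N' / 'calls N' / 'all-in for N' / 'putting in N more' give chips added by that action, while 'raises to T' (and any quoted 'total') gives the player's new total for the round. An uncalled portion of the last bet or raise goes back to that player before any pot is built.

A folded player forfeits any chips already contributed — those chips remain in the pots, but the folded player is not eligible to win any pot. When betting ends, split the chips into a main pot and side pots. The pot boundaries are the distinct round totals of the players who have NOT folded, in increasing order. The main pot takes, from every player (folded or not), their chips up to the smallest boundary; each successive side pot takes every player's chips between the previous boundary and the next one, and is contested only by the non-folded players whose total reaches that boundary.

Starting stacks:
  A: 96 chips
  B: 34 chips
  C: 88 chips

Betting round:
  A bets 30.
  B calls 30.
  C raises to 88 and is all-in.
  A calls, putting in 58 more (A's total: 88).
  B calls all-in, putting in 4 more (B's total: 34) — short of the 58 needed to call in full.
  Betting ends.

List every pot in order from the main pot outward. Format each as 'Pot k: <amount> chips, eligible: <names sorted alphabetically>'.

Pot 1: 102 chips, eligible: A, B, C
Pot 2: 108 chips, eligible: A, C

Derivation:
Contributions: A=88, B=34, C=88
Pot levels (distinct totals of non-folded players): 34, 88
Layer 1-34: 34 each from A, B, C = 34*3 = 102 chips; eligible A, B, C
Layer 35-88: 54 each from A, C = 54*2 = 108 chips; eligible A, C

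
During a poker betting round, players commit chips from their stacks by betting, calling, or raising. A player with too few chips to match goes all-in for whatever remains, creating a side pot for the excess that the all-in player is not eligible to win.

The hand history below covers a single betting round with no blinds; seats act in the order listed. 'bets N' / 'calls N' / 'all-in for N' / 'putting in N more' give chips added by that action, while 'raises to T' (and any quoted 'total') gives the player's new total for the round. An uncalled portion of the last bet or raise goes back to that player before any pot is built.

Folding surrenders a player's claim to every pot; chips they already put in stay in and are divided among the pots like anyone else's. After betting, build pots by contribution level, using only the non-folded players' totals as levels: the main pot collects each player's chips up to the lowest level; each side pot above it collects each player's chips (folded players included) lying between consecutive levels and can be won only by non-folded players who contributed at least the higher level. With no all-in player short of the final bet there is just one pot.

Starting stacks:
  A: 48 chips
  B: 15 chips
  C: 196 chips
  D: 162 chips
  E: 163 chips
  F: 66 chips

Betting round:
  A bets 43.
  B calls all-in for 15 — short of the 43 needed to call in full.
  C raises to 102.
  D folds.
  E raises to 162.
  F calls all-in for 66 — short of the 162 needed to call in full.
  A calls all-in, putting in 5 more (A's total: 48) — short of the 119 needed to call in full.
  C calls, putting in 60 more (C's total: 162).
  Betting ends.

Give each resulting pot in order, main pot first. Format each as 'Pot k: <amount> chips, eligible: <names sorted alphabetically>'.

Pot 1: 75 chips, eligible: A, B, C, E, F
Pot 2: 132 chips, eligible: A, C, E, F
Pot 3: 54 chips, eligible: C, E, F
Pot 4: 192 chips, eligible: C, E

Derivation:
Contributions: A=48, B=15, C=162, E=162, F=66
Folded: D
Pot levels (distinct totals of non-folded players): 15, 48, 66, 162
Layer 1-15: 15 each from A, B, C, E, F = 15*5 = 75 chips; eligible A, B, C, E, F
Layer 16-48: 33 each from A, C, E, F = 33*4 = 132 chips; eligible A, C, E, F
Layer 49-66: 18 each from C, E, F = 18*3 = 54 chips; eligible C, E, F
Layer 67-162: 96 each from C, E = 96*2 = 192 chips; eligible C, E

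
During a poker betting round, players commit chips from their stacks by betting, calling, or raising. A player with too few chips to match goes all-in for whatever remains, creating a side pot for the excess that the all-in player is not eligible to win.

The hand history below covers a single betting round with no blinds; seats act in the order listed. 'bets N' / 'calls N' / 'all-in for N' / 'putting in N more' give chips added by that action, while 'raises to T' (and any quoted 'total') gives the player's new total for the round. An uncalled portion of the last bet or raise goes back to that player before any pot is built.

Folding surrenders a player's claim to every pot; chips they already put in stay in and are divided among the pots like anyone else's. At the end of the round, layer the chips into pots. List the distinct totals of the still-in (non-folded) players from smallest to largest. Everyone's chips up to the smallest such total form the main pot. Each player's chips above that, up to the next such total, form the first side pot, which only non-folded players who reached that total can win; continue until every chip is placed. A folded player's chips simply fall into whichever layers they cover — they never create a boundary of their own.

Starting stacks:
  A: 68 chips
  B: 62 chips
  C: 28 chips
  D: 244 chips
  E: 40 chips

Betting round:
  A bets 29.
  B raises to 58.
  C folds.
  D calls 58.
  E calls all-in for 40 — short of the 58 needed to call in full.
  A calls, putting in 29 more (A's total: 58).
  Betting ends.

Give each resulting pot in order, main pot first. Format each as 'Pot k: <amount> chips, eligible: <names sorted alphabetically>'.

Pot 1: 160 chips, eligible: A, B, D, E
Pot 2: 54 chips, eligible: A, B, D

Derivation:
Contributions: A=58, B=58, D=58, E=40
Folded: C
Pot levels (distinct totals of non-folded players): 40, 58
Layer 1-40: 40 each from A, B, D, E = 40*4 = 160 chips; eligible A, B, D, E
Layer 41-58: 18 each from A, B, D = 18*3 = 54 chips; eligible A, B, D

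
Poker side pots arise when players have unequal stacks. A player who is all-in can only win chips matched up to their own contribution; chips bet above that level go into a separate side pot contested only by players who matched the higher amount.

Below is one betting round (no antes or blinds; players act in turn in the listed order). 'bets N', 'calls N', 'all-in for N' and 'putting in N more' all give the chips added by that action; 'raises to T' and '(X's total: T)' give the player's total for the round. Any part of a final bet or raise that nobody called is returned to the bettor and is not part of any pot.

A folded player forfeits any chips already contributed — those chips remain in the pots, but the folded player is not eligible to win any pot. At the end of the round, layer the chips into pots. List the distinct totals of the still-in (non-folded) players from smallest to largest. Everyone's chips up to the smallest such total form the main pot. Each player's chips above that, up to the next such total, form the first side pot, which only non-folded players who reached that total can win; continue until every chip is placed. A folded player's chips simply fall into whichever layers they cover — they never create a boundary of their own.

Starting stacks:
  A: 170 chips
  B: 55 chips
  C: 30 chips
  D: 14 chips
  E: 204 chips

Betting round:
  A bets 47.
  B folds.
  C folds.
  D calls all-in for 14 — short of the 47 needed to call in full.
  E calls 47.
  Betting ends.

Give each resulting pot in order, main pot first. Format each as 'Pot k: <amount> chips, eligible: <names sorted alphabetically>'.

Contributions: A=47, D=14, E=47
Folded: B, C
Pot levels (distinct totals of non-folded players): 14, 47
Layer 1-14: 14 each from A, D, E = 14*3 = 42 chips; eligible A, D, E
Layer 15-47: 33 each from A, E = 33*2 = 66 chips; eligible A, E

Pot 1: 42 chips, eligible: A, D, E
Pot 2: 66 chips, eligible: A, E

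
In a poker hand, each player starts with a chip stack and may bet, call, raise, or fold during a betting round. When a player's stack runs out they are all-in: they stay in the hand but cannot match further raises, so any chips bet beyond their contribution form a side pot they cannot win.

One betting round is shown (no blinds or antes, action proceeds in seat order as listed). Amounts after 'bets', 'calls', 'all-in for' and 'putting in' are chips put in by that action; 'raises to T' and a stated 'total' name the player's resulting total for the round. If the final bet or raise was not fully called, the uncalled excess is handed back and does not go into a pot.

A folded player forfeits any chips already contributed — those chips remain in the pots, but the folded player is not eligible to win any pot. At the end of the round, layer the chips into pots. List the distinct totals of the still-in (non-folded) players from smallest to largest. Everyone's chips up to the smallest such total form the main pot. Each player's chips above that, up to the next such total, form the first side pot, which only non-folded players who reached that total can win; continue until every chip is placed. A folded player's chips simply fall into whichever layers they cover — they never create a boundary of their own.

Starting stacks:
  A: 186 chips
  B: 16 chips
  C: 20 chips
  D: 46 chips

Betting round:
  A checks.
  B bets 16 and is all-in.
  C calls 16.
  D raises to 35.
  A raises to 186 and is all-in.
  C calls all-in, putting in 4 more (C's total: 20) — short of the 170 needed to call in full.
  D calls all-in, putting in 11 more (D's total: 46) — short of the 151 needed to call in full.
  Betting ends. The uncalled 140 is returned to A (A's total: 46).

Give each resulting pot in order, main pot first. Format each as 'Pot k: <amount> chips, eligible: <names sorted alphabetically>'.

Pot 1: 64 chips, eligible: A, B, C, D
Pot 2: 12 chips, eligible: A, C, D
Pot 3: 52 chips, eligible: A, D

Derivation:
Contributions (after 140 returned to A): A=46, B=16, C=20, D=46
Pot levels (distinct totals of non-folded players): 16, 20, 46
Layer 1-16: 16 each from A, B, C, D = 16*4 = 64 chips; eligible A, B, C, D
Layer 17-20: 4 each from A, C, D = 4*3 = 12 chips; eligible A, C, D
Layer 21-46: 26 each from A, D = 26*2 = 52 chips; eligible A, D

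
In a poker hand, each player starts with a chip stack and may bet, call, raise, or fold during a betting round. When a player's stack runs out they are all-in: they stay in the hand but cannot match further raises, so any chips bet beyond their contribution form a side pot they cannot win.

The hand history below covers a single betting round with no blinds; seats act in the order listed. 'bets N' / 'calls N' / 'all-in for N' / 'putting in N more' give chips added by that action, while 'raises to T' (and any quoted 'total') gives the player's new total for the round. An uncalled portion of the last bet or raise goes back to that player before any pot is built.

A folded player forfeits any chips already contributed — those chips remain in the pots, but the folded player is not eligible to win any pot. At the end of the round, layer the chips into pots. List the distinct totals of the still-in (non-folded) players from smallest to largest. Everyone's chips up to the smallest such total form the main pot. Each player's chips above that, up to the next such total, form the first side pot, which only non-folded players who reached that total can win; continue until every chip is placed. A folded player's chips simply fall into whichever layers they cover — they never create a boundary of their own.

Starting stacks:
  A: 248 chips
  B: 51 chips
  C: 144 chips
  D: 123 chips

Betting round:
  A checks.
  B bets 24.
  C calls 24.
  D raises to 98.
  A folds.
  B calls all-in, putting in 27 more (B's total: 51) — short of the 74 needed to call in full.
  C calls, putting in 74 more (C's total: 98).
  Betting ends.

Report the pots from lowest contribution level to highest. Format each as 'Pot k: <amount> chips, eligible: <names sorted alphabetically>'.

Contributions: B=51, C=98, D=98
Folded: A
Pot levels (distinct totals of non-folded players): 51, 98
Layer 1-51: 51 each from B, C, D = 51*3 = 153 chips; eligible B, C, D
Layer 52-98: 47 each from C, D = 47*2 = 94 chips; eligible C, D

Pot 1: 153 chips, eligible: B, C, D
Pot 2: 94 chips, eligible: C, D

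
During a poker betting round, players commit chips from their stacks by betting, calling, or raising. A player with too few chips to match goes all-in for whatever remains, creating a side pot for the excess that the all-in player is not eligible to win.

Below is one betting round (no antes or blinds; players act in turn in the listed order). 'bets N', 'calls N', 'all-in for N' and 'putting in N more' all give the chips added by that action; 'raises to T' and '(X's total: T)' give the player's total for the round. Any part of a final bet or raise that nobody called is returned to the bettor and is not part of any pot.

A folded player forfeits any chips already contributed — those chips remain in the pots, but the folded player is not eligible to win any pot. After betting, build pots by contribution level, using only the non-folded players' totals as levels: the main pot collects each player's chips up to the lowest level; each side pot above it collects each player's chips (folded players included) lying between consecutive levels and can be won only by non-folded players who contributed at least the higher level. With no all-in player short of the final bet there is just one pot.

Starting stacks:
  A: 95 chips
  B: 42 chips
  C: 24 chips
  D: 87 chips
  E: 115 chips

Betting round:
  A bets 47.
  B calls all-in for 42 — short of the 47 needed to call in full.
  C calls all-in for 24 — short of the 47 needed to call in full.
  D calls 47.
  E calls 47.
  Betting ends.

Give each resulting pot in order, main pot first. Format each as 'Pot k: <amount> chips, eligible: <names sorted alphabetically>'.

Pot 1: 120 chips, eligible: A, B, C, D, E
Pot 2: 72 chips, eligible: A, B, D, E
Pot 3: 15 chips, eligible: A, D, E

Derivation:
Contributions: A=47, B=42, C=24, D=47, E=47
Pot levels (distinct totals of non-folded players): 24, 42, 47
Layer 1-24: 24 each from A, B, C, D, E = 24*5 = 120 chips; eligible A, B, C, D, E
Layer 25-42: 18 each from A, B, D, E = 18*4 = 72 chips; eligible A, B, D, E
Layer 43-47: 5 each from A, D, E = 5*3 = 15 chips; eligible A, D, E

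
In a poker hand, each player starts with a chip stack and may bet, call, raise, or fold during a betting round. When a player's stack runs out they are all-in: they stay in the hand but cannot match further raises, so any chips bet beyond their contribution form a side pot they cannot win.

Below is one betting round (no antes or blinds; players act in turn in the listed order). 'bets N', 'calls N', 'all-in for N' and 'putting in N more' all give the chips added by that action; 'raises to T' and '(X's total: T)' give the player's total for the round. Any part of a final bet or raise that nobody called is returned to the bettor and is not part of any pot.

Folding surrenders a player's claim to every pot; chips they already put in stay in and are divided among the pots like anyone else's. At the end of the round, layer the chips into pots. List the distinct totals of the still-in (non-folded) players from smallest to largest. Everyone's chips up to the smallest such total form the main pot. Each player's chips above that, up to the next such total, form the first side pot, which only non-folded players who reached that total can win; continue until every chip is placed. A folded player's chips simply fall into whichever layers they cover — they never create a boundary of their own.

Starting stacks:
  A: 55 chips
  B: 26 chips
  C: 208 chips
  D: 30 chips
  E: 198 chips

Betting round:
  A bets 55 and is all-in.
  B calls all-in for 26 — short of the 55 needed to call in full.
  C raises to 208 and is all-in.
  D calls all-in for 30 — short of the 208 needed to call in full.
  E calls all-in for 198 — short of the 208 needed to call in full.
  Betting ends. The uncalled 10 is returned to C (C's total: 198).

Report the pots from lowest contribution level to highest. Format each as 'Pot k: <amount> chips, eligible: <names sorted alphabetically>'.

Contributions (after 10 returned to C): A=55, B=26, C=198, D=30, E=198
Pot levels (distinct totals of non-folded players): 26, 30, 55, 198
Layer 1-26: 26 each from A, B, C, D, E = 26*5 = 130 chips; eligible A, B, C, D, E
Layer 27-30: 4 each from A, C, D, E = 4*4 = 16 chips; eligible A, C, D, E
Layer 31-55: 25 each from A, C, E = 25*3 = 75 chips; eligible A, C, E
Layer 56-198: 143 each from C, E = 143*2 = 286 chips; eligible C, E

Pot 1: 130 chips, eligible: A, B, C, D, E
Pot 2: 16 chips, eligible: A, C, D, E
Pot 3: 75 chips, eligible: A, C, E
Pot 4: 286 chips, eligible: C, E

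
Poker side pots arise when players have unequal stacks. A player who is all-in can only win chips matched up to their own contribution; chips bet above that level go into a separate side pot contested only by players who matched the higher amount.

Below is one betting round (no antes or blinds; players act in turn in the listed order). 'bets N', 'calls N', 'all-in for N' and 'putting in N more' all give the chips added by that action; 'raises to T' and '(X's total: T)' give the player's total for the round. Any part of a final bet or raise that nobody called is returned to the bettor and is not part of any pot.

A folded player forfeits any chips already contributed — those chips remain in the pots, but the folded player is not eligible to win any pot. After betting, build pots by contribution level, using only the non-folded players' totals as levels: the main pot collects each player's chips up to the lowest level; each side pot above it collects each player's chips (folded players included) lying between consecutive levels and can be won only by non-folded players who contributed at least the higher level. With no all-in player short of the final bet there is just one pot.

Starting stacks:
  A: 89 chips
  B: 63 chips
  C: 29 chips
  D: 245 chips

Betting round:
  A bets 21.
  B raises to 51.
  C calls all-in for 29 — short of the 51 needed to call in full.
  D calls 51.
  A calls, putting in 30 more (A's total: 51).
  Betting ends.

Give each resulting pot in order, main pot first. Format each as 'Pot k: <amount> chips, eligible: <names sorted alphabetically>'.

Contributions: A=51, B=51, C=29, D=51
Pot levels (distinct totals of non-folded players): 29, 51
Layer 1-29: 29 each from A, B, C, D = 29*4 = 116 chips; eligible A, B, C, D
Layer 30-51: 22 each from A, B, D = 22*3 = 66 chips; eligible A, B, D

Pot 1: 116 chips, eligible: A, B, C, D
Pot 2: 66 chips, eligible: A, B, D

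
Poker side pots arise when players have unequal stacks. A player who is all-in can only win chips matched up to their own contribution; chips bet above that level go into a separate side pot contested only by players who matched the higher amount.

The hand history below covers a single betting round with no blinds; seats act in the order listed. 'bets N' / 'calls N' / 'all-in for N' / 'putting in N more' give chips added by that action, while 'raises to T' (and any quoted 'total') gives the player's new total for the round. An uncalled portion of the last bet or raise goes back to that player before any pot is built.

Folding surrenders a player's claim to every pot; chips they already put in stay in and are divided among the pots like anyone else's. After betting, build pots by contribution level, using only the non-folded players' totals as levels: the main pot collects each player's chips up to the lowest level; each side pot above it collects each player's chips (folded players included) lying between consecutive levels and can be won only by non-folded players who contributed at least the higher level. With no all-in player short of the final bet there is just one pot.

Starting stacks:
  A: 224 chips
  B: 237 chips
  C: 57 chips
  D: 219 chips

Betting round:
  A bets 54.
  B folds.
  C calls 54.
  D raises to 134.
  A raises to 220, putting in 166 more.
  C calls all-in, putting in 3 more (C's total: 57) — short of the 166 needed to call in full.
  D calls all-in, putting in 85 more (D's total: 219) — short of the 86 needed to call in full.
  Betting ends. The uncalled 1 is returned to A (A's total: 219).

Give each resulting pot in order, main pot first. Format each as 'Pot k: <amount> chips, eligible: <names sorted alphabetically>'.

Contributions (after 1 returned to A): A=219, C=57, D=219
Folded: B
Pot levels (distinct totals of non-folded players): 57, 219
Layer 1-57: 57 each from A, C, D = 57*3 = 171 chips; eligible A, C, D
Layer 58-219: 162 each from A, D = 162*2 = 324 chips; eligible A, D

Pot 1: 171 chips, eligible: A, C, D
Pot 2: 324 chips, eligible: A, D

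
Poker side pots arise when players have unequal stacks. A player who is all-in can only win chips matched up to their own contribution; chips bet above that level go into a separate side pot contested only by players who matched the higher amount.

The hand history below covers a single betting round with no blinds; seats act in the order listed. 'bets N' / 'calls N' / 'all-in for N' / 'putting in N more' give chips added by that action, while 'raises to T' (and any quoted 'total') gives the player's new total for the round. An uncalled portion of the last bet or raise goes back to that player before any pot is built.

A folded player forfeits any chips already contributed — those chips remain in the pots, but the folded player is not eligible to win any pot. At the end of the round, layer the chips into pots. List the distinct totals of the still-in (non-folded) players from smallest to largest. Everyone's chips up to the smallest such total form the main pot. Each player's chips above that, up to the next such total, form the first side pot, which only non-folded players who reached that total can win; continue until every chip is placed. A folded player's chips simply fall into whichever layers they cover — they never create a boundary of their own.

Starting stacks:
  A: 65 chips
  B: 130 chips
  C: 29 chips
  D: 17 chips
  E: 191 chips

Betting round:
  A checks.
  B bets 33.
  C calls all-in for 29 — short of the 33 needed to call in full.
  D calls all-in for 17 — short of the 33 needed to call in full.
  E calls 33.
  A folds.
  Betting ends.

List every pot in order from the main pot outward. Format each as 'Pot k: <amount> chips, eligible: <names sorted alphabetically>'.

Contributions: B=33, C=29, D=17, E=33
Folded: A
Pot levels (distinct totals of non-folded players): 17, 29, 33
Layer 1-17: 17 each from B, C, D, E = 17*4 = 68 chips; eligible B, C, D, E
Layer 18-29: 12 each from B, C, E = 12*3 = 36 chips; eligible B, C, E
Layer 30-33: 4 each from B, E = 4*2 = 8 chips; eligible B, E

Pot 1: 68 chips, eligible: B, C, D, E
Pot 2: 36 chips, eligible: B, C, E
Pot 3: 8 chips, eligible: B, E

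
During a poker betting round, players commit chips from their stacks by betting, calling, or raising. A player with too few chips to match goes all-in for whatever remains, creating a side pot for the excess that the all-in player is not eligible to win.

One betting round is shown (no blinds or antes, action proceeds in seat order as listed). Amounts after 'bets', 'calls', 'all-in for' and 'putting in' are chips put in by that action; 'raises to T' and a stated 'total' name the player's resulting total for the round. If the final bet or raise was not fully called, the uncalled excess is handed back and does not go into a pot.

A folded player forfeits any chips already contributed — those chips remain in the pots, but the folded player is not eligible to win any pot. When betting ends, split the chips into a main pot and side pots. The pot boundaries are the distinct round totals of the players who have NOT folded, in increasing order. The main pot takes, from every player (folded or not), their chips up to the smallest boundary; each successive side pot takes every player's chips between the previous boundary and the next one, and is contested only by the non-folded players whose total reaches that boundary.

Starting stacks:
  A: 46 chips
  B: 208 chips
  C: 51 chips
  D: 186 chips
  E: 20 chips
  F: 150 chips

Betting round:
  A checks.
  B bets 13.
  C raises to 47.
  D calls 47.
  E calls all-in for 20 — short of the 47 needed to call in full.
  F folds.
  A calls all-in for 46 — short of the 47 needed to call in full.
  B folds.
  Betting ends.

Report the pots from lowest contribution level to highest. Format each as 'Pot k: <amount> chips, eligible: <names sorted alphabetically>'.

Pot 1: 93 chips, eligible: A, C, D, E
Pot 2: 78 chips, eligible: A, C, D
Pot 3: 2 chips, eligible: C, D

Derivation:
Contributions: A=46, B=13, C=47, D=47, E=20
Folded: B, F
Pot levels (distinct totals of non-folded players): 20, 46, 47
Layer 1-20: A 20 + B 13 + C 20 + D 20 + E 20 = 93 chips; eligible A, C, D, E
Layer 21-46: 26 each from A, C, D = 26*3 = 78 chips; eligible A, C, D
Layer 47-47: 1 each from C, D = 1*2 = 2 chips; eligible C, D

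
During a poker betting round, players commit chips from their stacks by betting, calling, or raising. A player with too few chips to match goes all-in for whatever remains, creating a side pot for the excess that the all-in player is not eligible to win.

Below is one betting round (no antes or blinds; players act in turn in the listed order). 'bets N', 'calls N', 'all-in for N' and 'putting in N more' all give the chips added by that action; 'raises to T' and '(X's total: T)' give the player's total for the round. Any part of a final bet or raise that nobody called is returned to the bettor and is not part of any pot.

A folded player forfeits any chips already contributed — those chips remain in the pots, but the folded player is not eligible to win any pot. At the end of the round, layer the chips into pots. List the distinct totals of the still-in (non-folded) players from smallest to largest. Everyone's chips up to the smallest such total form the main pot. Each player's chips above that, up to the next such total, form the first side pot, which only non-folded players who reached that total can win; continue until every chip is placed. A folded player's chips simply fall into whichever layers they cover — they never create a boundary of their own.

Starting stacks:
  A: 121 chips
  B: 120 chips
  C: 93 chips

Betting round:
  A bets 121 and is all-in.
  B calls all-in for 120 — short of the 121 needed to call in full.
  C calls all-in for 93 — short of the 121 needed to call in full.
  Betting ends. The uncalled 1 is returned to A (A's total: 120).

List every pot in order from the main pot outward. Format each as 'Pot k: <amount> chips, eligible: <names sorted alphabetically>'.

Contributions (after 1 returned to A): A=120, B=120, C=93
Pot levels (distinct totals of non-folded players): 93, 120
Layer 1-93: 93 each from A, B, C = 93*3 = 279 chips; eligible A, B, C
Layer 94-120: 27 each from A, B = 27*2 = 54 chips; eligible A, B

Pot 1: 279 chips, eligible: A, B, C
Pot 2: 54 chips, eligible: A, B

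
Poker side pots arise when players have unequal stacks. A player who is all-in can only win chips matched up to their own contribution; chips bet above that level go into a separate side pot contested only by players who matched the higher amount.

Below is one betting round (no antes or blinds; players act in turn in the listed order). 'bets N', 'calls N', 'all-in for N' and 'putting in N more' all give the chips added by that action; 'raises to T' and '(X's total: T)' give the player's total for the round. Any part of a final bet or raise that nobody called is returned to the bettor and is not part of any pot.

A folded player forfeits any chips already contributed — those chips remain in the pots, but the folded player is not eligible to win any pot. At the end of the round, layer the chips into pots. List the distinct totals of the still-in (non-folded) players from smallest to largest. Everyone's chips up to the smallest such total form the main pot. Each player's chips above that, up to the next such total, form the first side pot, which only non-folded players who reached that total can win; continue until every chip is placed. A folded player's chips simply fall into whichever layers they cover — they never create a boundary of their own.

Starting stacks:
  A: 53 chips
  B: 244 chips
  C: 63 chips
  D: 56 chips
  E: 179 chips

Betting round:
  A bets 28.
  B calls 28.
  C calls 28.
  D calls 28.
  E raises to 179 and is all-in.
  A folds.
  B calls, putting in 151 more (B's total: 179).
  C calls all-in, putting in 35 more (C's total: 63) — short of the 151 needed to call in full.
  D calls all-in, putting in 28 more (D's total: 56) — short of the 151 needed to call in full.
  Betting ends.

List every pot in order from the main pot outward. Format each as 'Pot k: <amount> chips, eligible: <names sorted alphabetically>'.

Contributions: A=28, B=179, C=63, D=56, E=179
Folded: A
Pot levels (distinct totals of non-folded players): 56, 63, 179
Layer 1-56: A 28 + B 56 + C 56 + D 56 + E 56 = 252 chips; eligible B, C, D, E
Layer 57-63: 7 each from B, C, E = 7*3 = 21 chips; eligible B, C, E
Layer 64-179: 116 each from B, E = 116*2 = 232 chips; eligible B, E

Pot 1: 252 chips, eligible: B, C, D, E
Pot 2: 21 chips, eligible: B, C, E
Pot 3: 232 chips, eligible: B, E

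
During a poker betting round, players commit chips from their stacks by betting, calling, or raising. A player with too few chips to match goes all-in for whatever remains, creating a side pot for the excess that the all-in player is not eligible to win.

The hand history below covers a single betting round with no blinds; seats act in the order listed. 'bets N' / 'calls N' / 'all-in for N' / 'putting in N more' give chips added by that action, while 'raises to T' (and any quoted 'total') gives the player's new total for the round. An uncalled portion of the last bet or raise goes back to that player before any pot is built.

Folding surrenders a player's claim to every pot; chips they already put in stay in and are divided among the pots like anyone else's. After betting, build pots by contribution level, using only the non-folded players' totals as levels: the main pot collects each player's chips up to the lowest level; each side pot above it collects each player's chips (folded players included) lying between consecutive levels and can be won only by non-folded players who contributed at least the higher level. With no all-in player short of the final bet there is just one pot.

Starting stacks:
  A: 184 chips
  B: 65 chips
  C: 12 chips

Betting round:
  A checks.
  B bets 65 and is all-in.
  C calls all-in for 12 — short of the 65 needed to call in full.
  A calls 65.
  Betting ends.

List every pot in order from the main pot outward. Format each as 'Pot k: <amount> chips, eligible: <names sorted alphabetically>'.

Contributions: A=65, B=65, C=12
Pot levels (distinct totals of non-folded players): 12, 65
Layer 1-12: 12 each from A, B, C = 12*3 = 36 chips; eligible A, B, C
Layer 13-65: 53 each from A, B = 53*2 = 106 chips; eligible A, B

Pot 1: 36 chips, eligible: A, B, C
Pot 2: 106 chips, eligible: A, B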